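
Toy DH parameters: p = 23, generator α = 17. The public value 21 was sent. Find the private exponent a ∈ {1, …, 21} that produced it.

5

Try successive powers of 17 modulo 23:
17^1 ≡ 17
17^2 ≡ 13
17^3 ≡ 14
17^4 ≡ 8
17^5 ≡ 21
Found: a = 5.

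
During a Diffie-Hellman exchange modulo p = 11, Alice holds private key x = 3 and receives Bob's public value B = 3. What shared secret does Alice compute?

Shared key K = 3^3 mod 11.
3^1 ≡ 3 (mod 11)
3^2 = (3^1)^2 ≡ 3^2 = 9 ≡ 9 (mod 11)
3^3 = 3^2 · 3^1 ≡ 9 · 3 ≡ 5 (mod 11).

5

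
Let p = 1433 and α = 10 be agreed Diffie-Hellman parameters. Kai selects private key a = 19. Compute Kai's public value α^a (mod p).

1222

Public value = 10^19 (mod 1433).
10^1 ≡ 10 (mod 1433)
10^2 = (10^1)^2 ≡ 10^2 = 100 ≡ 100 (mod 1433)
10^4 = (10^2)^2 ≡ 100^2 = 10000 ≡ 1402 (mod 1433)
10^8 = (10^4)^2 ≡ 1402^2 = 1965604 ≡ 961 (mod 1433)
10^16 = (10^8)^2 ≡ 961^2 = 923521 ≡ 669 (mod 1433)
10^19 = 10^16 · 10^2 · 10^1 ≡ 669 · 100 · 10 ≡ 1222 (mod 1433).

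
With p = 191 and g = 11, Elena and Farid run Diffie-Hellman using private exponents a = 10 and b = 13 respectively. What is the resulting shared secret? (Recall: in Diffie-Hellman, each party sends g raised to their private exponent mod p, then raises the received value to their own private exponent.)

Elena sends A = g^a mod p = 11^10 mod 191.
11^1 ≡ 11 (mod 191)
11^2 = (11^1)^2 ≡ 11^2 = 121 ≡ 121 (mod 191)
11^4 = (11^2)^2 ≡ 121^2 = 14641 ≡ 125 (mod 191)
11^8 = (11^4)^2 ≡ 125^2 = 15625 ≡ 154 (mod 191)
11^10 = 11^8 · 11^2 ≡ 154 · 121 ≡ 107 (mod 191).
So A = 107. Farid then computes K = A^b mod p = 107^13 mod 191.
107^1 ≡ 107 (mod 191)
107^2 = (107^1)^2 ≡ 107^2 = 11449 ≡ 180 (mod 191)
107^4 = (107^2)^2 ≡ 180^2 = 32400 ≡ 121 (mod 191)
107^8 = (107^4)^2 ≡ 121^2 = 14641 ≡ 125 (mod 191)
107^13 = 107^8 · 107^4 · 107^1 ≡ 125 · 121 · 107 ≡ 32 (mod 191).

32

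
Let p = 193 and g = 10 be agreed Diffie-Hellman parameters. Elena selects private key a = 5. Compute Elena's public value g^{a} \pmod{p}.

26

Public value = 10^{5} \pmod{193}.
10^1 ≡ 10 (mod 193)
10^2 = (10^1)^2 ≡ 10^2 = 100 ≡ 100 (mod 193)
10^4 = (10^2)^2 ≡ 100^2 = 10000 ≡ 157 (mod 193)
10^5 = 10^4 · 10^1 ≡ 157 · 10 ≡ 26 (mod 193).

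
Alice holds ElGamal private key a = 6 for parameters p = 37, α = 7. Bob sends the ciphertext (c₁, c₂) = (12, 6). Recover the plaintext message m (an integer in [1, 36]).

Shared mask s = c₁^a mod p = 12^6 mod 37.
12^1 ≡ 12 (mod 37)
12^2 = (12^1)^2 ≡ 12^2 = 144 ≡ 33 (mod 37)
12^4 = (12^2)^2 ≡ 33^2 = 1089 ≡ 16 (mod 37)
12^6 = 12^4 · 12^2 ≡ 16 · 33 ≡ 10 (mod 37).
So s = 10; s⁻¹ ≡ 26 (mod 37).
m = c₂ · s⁻¹ mod 37 = 6 · 26 mod 37 = 8.

8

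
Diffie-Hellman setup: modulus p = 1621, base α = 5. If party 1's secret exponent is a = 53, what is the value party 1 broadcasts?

Public value = 5^53 (mod 1621).
5^1 ≡ 5 (mod 1621)
5^2 = (5^1)^2 ≡ 5^2 = 25 ≡ 25 (mod 1621)
5^4 = (5^2)^2 ≡ 25^2 = 625 ≡ 625 (mod 1621)
5^8 = (5^4)^2 ≡ 625^2 = 390625 ≡ 1585 (mod 1621)
5^16 = (5^8)^2 ≡ 1585^2 = 2512225 ≡ 1296 (mod 1621)
5^32 = (5^16)^2 ≡ 1296^2 = 1679616 ≡ 260 (mod 1621)
5^53 = 5^32 · 5^16 · 5^4 · 5^1 ≡ 260 · 1296 · 625 · 5 ≡ 21 (mod 1621).

21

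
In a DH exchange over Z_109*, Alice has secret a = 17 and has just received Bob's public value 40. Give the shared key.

Shared key K = 40^17 mod 109.
40^1 ≡ 40 (mod 109)
40^2 = (40^1)^2 ≡ 40^2 = 1600 ≡ 74 (mod 109)
40^4 = (40^2)^2 ≡ 74^2 = 5476 ≡ 26 (mod 109)
40^8 = (40^4)^2 ≡ 26^2 = 676 ≡ 22 (mod 109)
40^16 = (40^8)^2 ≡ 22^2 = 484 ≡ 48 (mod 109)
40^17 = 40^16 · 40^1 ≡ 48 · 40 ≡ 67 (mod 109).

67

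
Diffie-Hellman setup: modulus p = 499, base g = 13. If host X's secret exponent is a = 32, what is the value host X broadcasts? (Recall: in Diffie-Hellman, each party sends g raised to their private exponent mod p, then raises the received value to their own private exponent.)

54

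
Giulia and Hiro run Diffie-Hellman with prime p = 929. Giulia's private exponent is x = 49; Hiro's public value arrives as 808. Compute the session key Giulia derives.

367

Shared key K = 808^49 mod 929.
808^1 ≡ 808 (mod 929)
808^2 = (808^1)^2 ≡ 808^2 = 652864 ≡ 706 (mod 929)
808^4 = (808^2)^2 ≡ 706^2 = 498436 ≡ 492 (mod 929)
808^8 = (808^4)^2 ≡ 492^2 = 242064 ≡ 524 (mod 929)
808^16 = (808^8)^2 ≡ 524^2 = 274576 ≡ 521 (mod 929)
808^32 = (808^16)^2 ≡ 521^2 = 271441 ≡ 173 (mod 929)
808^49 = 808^32 · 808^16 · 808^1 ≡ 173 · 521 · 808 ≡ 367 (mod 929).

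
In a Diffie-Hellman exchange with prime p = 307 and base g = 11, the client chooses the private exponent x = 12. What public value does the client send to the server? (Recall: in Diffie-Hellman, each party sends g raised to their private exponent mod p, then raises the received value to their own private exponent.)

Public value = 11^12 mod 307.
11^1 ≡ 11 (mod 307)
11^2 = (11^1)^2 ≡ 11^2 = 121 ≡ 121 (mod 307)
11^4 = (11^2)^2 ≡ 121^2 = 14641 ≡ 212 (mod 307)
11^8 = (11^4)^2 ≡ 212^2 = 44944 ≡ 122 (mod 307)
11^12 = 11^8 · 11^4 ≡ 122 · 212 ≡ 76 (mod 307).

76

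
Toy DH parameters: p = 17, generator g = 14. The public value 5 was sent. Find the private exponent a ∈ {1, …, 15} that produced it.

13

Try successive powers of 14 modulo 17:
14^1 ≡ 14
14^2 ≡ 9
14^3 ≡ 7
14^4 ≡ 13
14^5 ≡ 12
14^6 ≡ 15
14^7 ≡ 6
14^8 ≡ 16
14^9 ≡ 3
14^10 ≡ 8
14^11 ≡ 10
14^12 ≡ 4
14^13 ≡ 5
Found: a = 13.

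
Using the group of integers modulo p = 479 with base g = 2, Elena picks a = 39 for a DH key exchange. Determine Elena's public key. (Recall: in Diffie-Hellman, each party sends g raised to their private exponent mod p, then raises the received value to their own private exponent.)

Public value = 2^39 mod 479.
2^1 ≡ 2 (mod 479)
2^2 = (2^1)^2 ≡ 2^2 = 4 ≡ 4 (mod 479)
2^4 = (2^2)^2 ≡ 4^2 = 16 ≡ 16 (mod 479)
2^8 = (2^4)^2 ≡ 16^2 = 256 ≡ 256 (mod 479)
2^16 = (2^8)^2 ≡ 256^2 = 65536 ≡ 392 (mod 479)
2^32 = (2^16)^2 ≡ 392^2 = 153664 ≡ 384 (mod 479)
2^39 = 2^32 · 2^4 · 2^2 · 2^1 ≡ 384 · 16 · 4 · 2 ≡ 294 (mod 479).

294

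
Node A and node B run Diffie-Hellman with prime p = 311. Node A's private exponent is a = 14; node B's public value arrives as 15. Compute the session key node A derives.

Shared key K = 15^14 mod 311.
15^1 ≡ 15 (mod 311)
15^2 = (15^1)^2 ≡ 15^2 = 225 ≡ 225 (mod 311)
15^4 = (15^2)^2 ≡ 225^2 = 50625 ≡ 243 (mod 311)
15^8 = (15^4)^2 ≡ 243^2 = 59049 ≡ 270 (mod 311)
15^14 = 15^8 · 15^4 · 15^2 ≡ 270 · 243 · 225 ≡ 13 (mod 311).

13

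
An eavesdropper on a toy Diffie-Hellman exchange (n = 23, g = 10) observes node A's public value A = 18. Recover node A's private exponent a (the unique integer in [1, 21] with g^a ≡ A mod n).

Try successive powers of 10 modulo 23:
10^1 ≡ 10
10^2 ≡ 8
10^3 ≡ 11
10^4 ≡ 18
Found: a = 4.

4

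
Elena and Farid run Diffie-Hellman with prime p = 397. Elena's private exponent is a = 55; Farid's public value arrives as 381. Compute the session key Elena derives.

Shared key K = 381^55 mod 397.
381^1 ≡ 381 (mod 397)
381^2 = (381^1)^2 ≡ 381^2 = 145161 ≡ 256 (mod 397)
381^4 = (381^2)^2 ≡ 256^2 = 65536 ≡ 31 (mod 397)
381^8 = (381^4)^2 ≡ 31^2 = 961 ≡ 167 (mod 397)
381^16 = (381^8)^2 ≡ 167^2 = 27889 ≡ 99 (mod 397)
381^32 = (381^16)^2 ≡ 99^2 = 9801 ≡ 273 (mod 397)
381^55 = 381^32 · 381^16 · 381^4 · 381^2 · 381^1 ≡ 273 · 99 · 31 · 256 · 381 ≡ 396 (mod 397).

396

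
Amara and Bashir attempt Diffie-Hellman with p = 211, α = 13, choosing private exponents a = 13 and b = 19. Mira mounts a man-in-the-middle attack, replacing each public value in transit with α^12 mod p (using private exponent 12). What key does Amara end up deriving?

Amara receives Mira's public value M = 13^12 mod 211 instead of the honest one.
13^1 ≡ 13 (mod 211)
13^2 = (13^1)^2 ≡ 13^2 = 169 ≡ 169 (mod 211)
13^4 = (13^2)^2 ≡ 169^2 = 28561 ≡ 76 (mod 211)
13^8 = (13^4)^2 ≡ 76^2 = 5776 ≡ 79 (mod 211)
13^12 = 13^8 · 13^4 ≡ 79 · 76 ≡ 96 (mod 211).
So M = 96. Amara computes K = M^13 mod 211.
96^1 ≡ 96 (mod 211)
96^2 = (96^1)^2 ≡ 96^2 = 9216 ≡ 143 (mod 211)
96^4 = (96^2)^2 ≡ 143^2 = 20449 ≡ 193 (mod 211)
96^8 = (96^4)^2 ≡ 193^2 = 37249 ≡ 113 (mod 211)
96^13 = 96^8 · 96^4 · 96^1 ≡ 113 · 193 · 96 ≡ 122 (mod 211).

122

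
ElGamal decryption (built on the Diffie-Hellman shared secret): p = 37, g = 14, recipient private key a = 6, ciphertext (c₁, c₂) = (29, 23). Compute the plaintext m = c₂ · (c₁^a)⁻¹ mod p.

Shared mask s = c₁^a mod p = 29^6 mod 37.
29^1 ≡ 29 (mod 37)
29^2 = (29^1)^2 ≡ 29^2 = 841 ≡ 27 (mod 37)
29^4 = (29^2)^2 ≡ 27^2 = 729 ≡ 26 (mod 37)
29^6 = 29^4 · 29^2 ≡ 26 · 27 ≡ 36 (mod 37).
So s = 36; s⁻¹ ≡ 36 (mod 37).
m = c₂ · s⁻¹ mod 37 = 23 · 36 mod 37 = 14.

14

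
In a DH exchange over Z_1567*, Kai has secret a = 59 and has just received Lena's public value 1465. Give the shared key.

104

Shared key K = 1465^59 mod 1567.
1465^1 ≡ 1465 (mod 1567)
1465^2 = (1465^1)^2 ≡ 1465^2 = 2146225 ≡ 1002 (mod 1567)
1465^4 = (1465^2)^2 ≡ 1002^2 = 1004004 ≡ 1124 (mod 1567)
1465^8 = (1465^4)^2 ≡ 1124^2 = 1263376 ≡ 374 (mod 1567)
1465^16 = (1465^8)^2 ≡ 374^2 = 139876 ≡ 413 (mod 1567)
1465^32 = (1465^16)^2 ≡ 413^2 = 170569 ≡ 1333 (mod 1567)
1465^59 = 1465^32 · 1465^16 · 1465^8 · 1465^2 · 1465^1 ≡ 1333 · 413 · 374 · 1002 · 1465 ≡ 104 (mod 1567).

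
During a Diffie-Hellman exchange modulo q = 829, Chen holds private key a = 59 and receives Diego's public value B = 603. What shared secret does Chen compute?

56

Shared key K = 603^59 mod 829.
603^1 ≡ 603 (mod 829)
603^2 = (603^1)^2 ≡ 603^2 = 363609 ≡ 507 (mod 829)
603^4 = (603^2)^2 ≡ 507^2 = 257049 ≡ 59 (mod 829)
603^8 = (603^4)^2 ≡ 59^2 = 3481 ≡ 165 (mod 829)
603^16 = (603^8)^2 ≡ 165^2 = 27225 ≡ 697 (mod 829)
603^32 = (603^16)^2 ≡ 697^2 = 485809 ≡ 15 (mod 829)
603^59 = 603^32 · 603^16 · 603^8 · 603^2 · 603^1 ≡ 15 · 697 · 165 · 507 · 603 ≡ 56 (mod 829).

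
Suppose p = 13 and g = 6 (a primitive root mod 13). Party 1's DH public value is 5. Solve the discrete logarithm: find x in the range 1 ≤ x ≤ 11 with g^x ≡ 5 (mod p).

9

Try successive powers of 6 modulo 13:
6^1 ≡ 6
6^2 ≡ 10
6^3 ≡ 8
6^4 ≡ 9
6^5 ≡ 2
6^6 ≡ 12
6^7 ≡ 7
6^8 ≡ 3
6^9 ≡ 5
Found: x = 9.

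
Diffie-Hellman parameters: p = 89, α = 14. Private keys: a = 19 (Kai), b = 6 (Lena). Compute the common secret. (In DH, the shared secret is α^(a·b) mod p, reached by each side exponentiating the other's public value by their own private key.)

Lena sends B = α^b mod p = 14^6 mod 89.
14^1 ≡ 14 (mod 89)
14^2 = (14^1)^2 ≡ 14^2 = 196 ≡ 18 (mod 89)
14^4 = (14^2)^2 ≡ 18^2 = 324 ≡ 57 (mod 89)
14^6 = 14^4 · 14^2 ≡ 57 · 18 ≡ 47 (mod 89).
So B = 47. Kai then computes K = B^a mod p = 47^19 mod 89.
47^1 ≡ 47 (mod 89)
47^2 = (47^1)^2 ≡ 47^2 = 2209 ≡ 73 (mod 89)
47^4 = (47^2)^2 ≡ 73^2 = 5329 ≡ 78 (mod 89)
47^8 = (47^4)^2 ≡ 78^2 = 6084 ≡ 32 (mod 89)
47^16 = (47^8)^2 ≡ 32^2 = 1024 ≡ 45 (mod 89)
47^19 = 47^16 · 47^2 · 47^1 ≡ 45 · 73 · 47 ≡ 69 (mod 89).

69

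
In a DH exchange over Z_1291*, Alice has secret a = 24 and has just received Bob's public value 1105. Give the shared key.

928

Shared key K = 1105^24 mod 1291.
1105^1 ≡ 1105 (mod 1291)
1105^2 = (1105^1)^2 ≡ 1105^2 = 1221025 ≡ 1030 (mod 1291)
1105^4 = (1105^2)^2 ≡ 1030^2 = 1060900 ≡ 989 (mod 1291)
1105^8 = (1105^4)^2 ≡ 989^2 = 978121 ≡ 834 (mod 1291)
1105^16 = (1105^8)^2 ≡ 834^2 = 695556 ≡ 998 (mod 1291)
1105^24 = 1105^16 · 1105^8 ≡ 998 · 834 ≡ 928 (mod 1291).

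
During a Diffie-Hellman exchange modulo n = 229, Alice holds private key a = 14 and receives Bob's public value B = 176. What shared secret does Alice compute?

203

Shared key K = 176^14 mod 229.
176^1 ≡ 176 (mod 229)
176^2 = (176^1)^2 ≡ 176^2 = 30976 ≡ 61 (mod 229)
176^4 = (176^2)^2 ≡ 61^2 = 3721 ≡ 57 (mod 229)
176^8 = (176^4)^2 ≡ 57^2 = 3249 ≡ 43 (mod 229)
176^14 = 176^8 · 176^4 · 176^2 ≡ 43 · 57 · 61 ≡ 203 (mod 229).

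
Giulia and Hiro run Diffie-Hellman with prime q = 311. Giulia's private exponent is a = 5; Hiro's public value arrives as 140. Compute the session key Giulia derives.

18

Shared key K = 140^5 mod 311.
140^1 ≡ 140 (mod 311)
140^2 = (140^1)^2 ≡ 140^2 = 19600 ≡ 7 (mod 311)
140^4 = (140^2)^2 ≡ 7^2 = 49 ≡ 49 (mod 311)
140^5 = 140^4 · 140^1 ≡ 49 · 140 ≡ 18 (mod 311).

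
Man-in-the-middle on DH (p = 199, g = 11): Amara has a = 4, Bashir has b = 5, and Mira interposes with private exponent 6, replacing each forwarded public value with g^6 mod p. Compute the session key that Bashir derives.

Bashir receives Mira's public value M = 11^6 mod 199 instead of the honest one.
11^1 ≡ 11 (mod 199)
11^2 = (11^1)^2 ≡ 11^2 = 121 ≡ 121 (mod 199)
11^4 = (11^2)^2 ≡ 121^2 = 14641 ≡ 114 (mod 199)
11^6 = 11^4 · 11^2 ≡ 114 · 121 ≡ 63 (mod 199).
So M = 63. Bashir computes K = M^5 mod 199.
63^1 ≡ 63 (mod 199)
63^2 = (63^1)^2 ≡ 63^2 = 3969 ≡ 188 (mod 199)
63^4 = (63^2)^2 ≡ 188^2 = 35344 ≡ 121 (mod 199)
63^5 = 63^4 · 63^1 ≡ 121 · 63 ≡ 61 (mod 199).

61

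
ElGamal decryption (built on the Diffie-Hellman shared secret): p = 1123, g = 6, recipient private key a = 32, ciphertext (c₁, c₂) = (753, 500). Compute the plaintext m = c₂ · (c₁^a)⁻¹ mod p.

904

Shared mask s = c₁^a mod p = 753^32 mod 1123.
753^1 ≡ 753 (mod 1123)
753^2 = (753^1)^2 ≡ 753^2 = 567009 ≡ 1017 (mod 1123)
753^4 = (753^2)^2 ≡ 1017^2 = 1034289 ≡ 6 (mod 1123)
753^8 = (753^4)^2 ≡ 6^2 = 36 ≡ 36 (mod 1123)
753^16 = (753^8)^2 ≡ 36^2 = 1296 ≡ 173 (mod 1123)
753^32 = (753^16)^2 ≡ 173^2 = 29929 ≡ 731 (mod 1123)
So s = 731; s⁻¹ ≡ 1017 (mod 1123).
m = c₂ · s⁻¹ mod 1123 = 500 · 1017 mod 1123 = 904.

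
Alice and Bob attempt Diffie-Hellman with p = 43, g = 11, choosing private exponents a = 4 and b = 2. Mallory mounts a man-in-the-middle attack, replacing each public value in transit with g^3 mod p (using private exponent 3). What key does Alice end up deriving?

Alice receives Mallory's public value M = 11^3 mod 43 instead of the honest one.
11^1 ≡ 11 (mod 43)
11^2 = (11^1)^2 ≡ 11^2 = 121 ≡ 35 (mod 43)
11^3 = 11^2 · 11^1 ≡ 35 · 11 ≡ 41 (mod 43).
So M = 41. Alice computes K = M^4 mod 43.
41^1 ≡ 41 (mod 43)
41^2 = (41^1)^2 ≡ 41^2 = 1681 ≡ 4 (mod 43)
41^4 = (41^2)^2 ≡ 4^2 = 16 ≡ 16 (mod 43)

16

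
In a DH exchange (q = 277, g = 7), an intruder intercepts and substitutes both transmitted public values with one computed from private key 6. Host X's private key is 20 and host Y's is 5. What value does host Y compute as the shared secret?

218

Host Y receives an intruder's public value M = 7^6 mod 277 instead of the honest one.
7^1 ≡ 7 (mod 277)
7^2 = (7^1)^2 ≡ 7^2 = 49 ≡ 49 (mod 277)
7^4 = (7^2)^2 ≡ 49^2 = 2401 ≡ 185 (mod 277)
7^6 = 7^4 · 7^2 ≡ 185 · 49 ≡ 201 (mod 277).
So M = 201. Host Y computes K = M^5 mod 277.
201^1 ≡ 201 (mod 277)
201^2 = (201^1)^2 ≡ 201^2 = 40401 ≡ 236 (mod 277)
201^4 = (201^2)^2 ≡ 236^2 = 55696 ≡ 19 (mod 277)
201^5 = 201^4 · 201^1 ≡ 19 · 201 ≡ 218 (mod 277).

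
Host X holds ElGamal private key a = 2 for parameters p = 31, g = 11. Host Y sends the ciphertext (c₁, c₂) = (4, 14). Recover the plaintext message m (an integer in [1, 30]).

28

Shared mask s = c₁^a mod p = 4^2 mod 31.
4^1 ≡ 4 (mod 31)
4^2 = (4^1)^2 ≡ 4^2 = 16 ≡ 16 (mod 31)
So s = 16; s⁻¹ ≡ 2 (mod 31).
m = c₂ · s⁻¹ mod 31 = 14 · 2 mod 31 = 28.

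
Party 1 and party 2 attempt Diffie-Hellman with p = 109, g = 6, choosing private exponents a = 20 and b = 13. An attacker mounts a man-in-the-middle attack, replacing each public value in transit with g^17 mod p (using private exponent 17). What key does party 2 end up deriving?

Party 2 receives an attacker's public value M = 6^17 mod 109 instead of the honest one.
6^1 ≡ 6 (mod 109)
6^2 = (6^1)^2 ≡ 6^2 = 36 ≡ 36 (mod 109)
6^4 = (6^2)^2 ≡ 36^2 = 1296 ≡ 97 (mod 109)
6^8 = (6^4)^2 ≡ 97^2 = 9409 ≡ 35 (mod 109)
6^16 = (6^8)^2 ≡ 35^2 = 1225 ≡ 26 (mod 109)
6^17 = 6^16 · 6^1 ≡ 26 · 6 ≡ 47 (mod 109).
So M = 47. Party 2 computes K = M^13 mod 109.
47^1 ≡ 47 (mod 109)
47^2 = (47^1)^2 ≡ 47^2 = 2209 ≡ 29 (mod 109)
47^4 = (47^2)^2 ≡ 29^2 = 841 ≡ 78 (mod 109)
47^8 = (47^4)^2 ≡ 78^2 = 6084 ≡ 89 (mod 109)
47^13 = 47^8 · 47^4 · 47^1 ≡ 89 · 78 · 47 ≡ 37 (mod 109).

37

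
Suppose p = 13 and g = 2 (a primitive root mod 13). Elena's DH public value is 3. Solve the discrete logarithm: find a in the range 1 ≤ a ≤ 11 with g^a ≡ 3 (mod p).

Try successive powers of 2 modulo 13:
2^1 ≡ 2
2^2 ≡ 4
2^3 ≡ 8
2^4 ≡ 3
Found: a = 4.

4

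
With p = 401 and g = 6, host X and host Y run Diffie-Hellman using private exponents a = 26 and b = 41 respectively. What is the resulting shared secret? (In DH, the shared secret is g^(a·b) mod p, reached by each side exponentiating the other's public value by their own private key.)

273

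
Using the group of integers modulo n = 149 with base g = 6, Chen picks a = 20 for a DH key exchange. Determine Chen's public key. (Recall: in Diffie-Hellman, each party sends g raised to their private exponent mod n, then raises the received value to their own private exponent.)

Public value = 6^20 mod 149.
6^1 ≡ 6 (mod 149)
6^2 = (6^1)^2 ≡ 6^2 = 36 ≡ 36 (mod 149)
6^4 = (6^2)^2 ≡ 36^2 = 1296 ≡ 104 (mod 149)
6^8 = (6^4)^2 ≡ 104^2 = 10816 ≡ 88 (mod 149)
6^16 = (6^8)^2 ≡ 88^2 = 7744 ≡ 145 (mod 149)
6^20 = 6^16 · 6^4 ≡ 145 · 104 ≡ 31 (mod 149).

31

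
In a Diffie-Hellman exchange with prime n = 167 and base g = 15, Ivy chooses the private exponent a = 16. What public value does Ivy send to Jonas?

114

Public value = 15^16 mod 167.
15^1 ≡ 15 (mod 167)
15^2 = (15^1)^2 ≡ 15^2 = 225 ≡ 58 (mod 167)
15^4 = (15^2)^2 ≡ 58^2 = 3364 ≡ 24 (mod 167)
15^8 = (15^4)^2 ≡ 24^2 = 576 ≡ 75 (mod 167)
15^16 = (15^8)^2 ≡ 75^2 = 5625 ≡ 114 (mod 167)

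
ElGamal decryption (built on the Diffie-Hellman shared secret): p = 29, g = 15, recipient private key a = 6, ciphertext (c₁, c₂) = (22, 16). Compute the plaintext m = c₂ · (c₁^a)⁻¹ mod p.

25

Shared mask s = c₁^a mod p = 22^6 mod 29.
22^1 ≡ 22 (mod 29)
22^2 = (22^1)^2 ≡ 22^2 = 484 ≡ 20 (mod 29)
22^4 = (22^2)^2 ≡ 20^2 = 400 ≡ 23 (mod 29)
22^6 = 22^4 · 22^2 ≡ 23 · 20 ≡ 25 (mod 29).
So s = 25; s⁻¹ ≡ 7 (mod 29).
m = c₂ · s⁻¹ mod 29 = 16 · 7 mod 29 = 25.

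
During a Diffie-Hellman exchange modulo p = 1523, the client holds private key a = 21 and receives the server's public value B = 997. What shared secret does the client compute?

Shared key K = 997^21 mod 1523.
997^1 ≡ 997 (mod 1523)
997^2 = (997^1)^2 ≡ 997^2 = 994009 ≡ 1013 (mod 1523)
997^4 = (997^2)^2 ≡ 1013^2 = 1026169 ≡ 1190 (mod 1523)
997^8 = (997^4)^2 ≡ 1190^2 = 1416100 ≡ 1233 (mod 1523)
997^16 = (997^8)^2 ≡ 1233^2 = 1520289 ≡ 335 (mod 1523)
997^21 = 997^16 · 997^4 · 997^1 ≡ 335 · 1190 · 997 ≡ 1309 (mod 1523).

1309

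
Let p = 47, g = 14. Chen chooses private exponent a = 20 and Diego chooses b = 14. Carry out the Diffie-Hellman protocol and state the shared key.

17

Chen sends A = g^a mod p = 14^20 mod 47.
14^1 ≡ 14 (mod 47)
14^2 = (14^1)^2 ≡ 14^2 = 196 ≡ 8 (mod 47)
14^4 = (14^2)^2 ≡ 8^2 = 64 ≡ 17 (mod 47)
14^8 = (14^4)^2 ≡ 17^2 = 289 ≡ 7 (mod 47)
14^16 = (14^8)^2 ≡ 7^2 = 49 ≡ 2 (mod 47)
14^20 = 14^16 · 14^4 ≡ 2 · 17 ≡ 34 (mod 47).
So A = 34. Diego then computes K = A^b mod p = 34^14 mod 47.
34^1 ≡ 34 (mod 47)
34^2 = (34^1)^2 ≡ 34^2 = 1156 ≡ 28 (mod 47)
34^4 = (34^2)^2 ≡ 28^2 = 784 ≡ 32 (mod 47)
34^8 = (34^4)^2 ≡ 32^2 = 1024 ≡ 37 (mod 47)
34^14 = 34^8 · 34^4 · 34^2 ≡ 37 · 32 · 28 ≡ 17 (mod 47).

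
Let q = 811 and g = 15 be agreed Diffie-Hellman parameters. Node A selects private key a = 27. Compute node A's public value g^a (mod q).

Public value = 15^27 (mod 811).
15^1 ≡ 15 (mod 811)
15^2 = (15^1)^2 ≡ 15^2 = 225 ≡ 225 (mod 811)
15^4 = (15^2)^2 ≡ 225^2 = 50625 ≡ 343 (mod 811)
15^8 = (15^4)^2 ≡ 343^2 = 117649 ≡ 54 (mod 811)
15^16 = (15^8)^2 ≡ 54^2 = 2916 ≡ 483 (mod 811)
15^27 = 15^16 · 15^8 · 15^2 · 15^1 ≡ 483 · 54 · 225 · 15 ≡ 810 (mod 811).

810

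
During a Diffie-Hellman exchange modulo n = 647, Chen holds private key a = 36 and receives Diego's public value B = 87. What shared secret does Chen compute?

Shared key K = 87^36 mod 647.
87^1 ≡ 87 (mod 647)
87^2 = (87^1)^2 ≡ 87^2 = 7569 ≡ 452 (mod 647)
87^4 = (87^2)^2 ≡ 452^2 = 204304 ≡ 499 (mod 647)
87^8 = (87^4)^2 ≡ 499^2 = 249001 ≡ 553 (mod 647)
87^16 = (87^8)^2 ≡ 553^2 = 305809 ≡ 425 (mod 647)
87^32 = (87^16)^2 ≡ 425^2 = 180625 ≡ 112 (mod 647)
87^36 = 87^32 · 87^4 ≡ 112 · 499 ≡ 246 (mod 647).

246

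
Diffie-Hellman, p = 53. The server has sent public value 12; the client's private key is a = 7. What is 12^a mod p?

Shared key K = 12^7 mod 53.
12^1 ≡ 12 (mod 53)
12^2 = (12^1)^2 ≡ 12^2 = 144 ≡ 38 (mod 53)
12^4 = (12^2)^2 ≡ 38^2 = 1444 ≡ 13 (mod 53)
12^7 = 12^4 · 12^2 · 12^1 ≡ 13 · 38 · 12 ≡ 45 (mod 53).

45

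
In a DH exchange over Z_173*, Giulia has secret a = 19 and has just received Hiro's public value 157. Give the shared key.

37

Shared key K = 157^19 mod 173.
157^1 ≡ 157 (mod 173)
157^2 = (157^1)^2 ≡ 157^2 = 24649 ≡ 83 (mod 173)
157^4 = (157^2)^2 ≡ 83^2 = 6889 ≡ 142 (mod 173)
157^8 = (157^4)^2 ≡ 142^2 = 20164 ≡ 96 (mod 173)
157^16 = (157^8)^2 ≡ 96^2 = 9216 ≡ 47 (mod 173)
157^19 = 157^16 · 157^2 · 157^1 ≡ 47 · 83 · 157 ≡ 37 (mod 173).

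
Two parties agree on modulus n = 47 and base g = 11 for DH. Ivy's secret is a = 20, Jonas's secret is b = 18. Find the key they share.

4

Ivy sends A = g^a mod n = 11^20 mod 47.
11^1 ≡ 11 (mod 47)
11^2 = (11^1)^2 ≡ 11^2 = 121 ≡ 27 (mod 47)
11^4 = (11^2)^2 ≡ 27^2 = 729 ≡ 24 (mod 47)
11^8 = (11^4)^2 ≡ 24^2 = 576 ≡ 12 (mod 47)
11^16 = (11^8)^2 ≡ 12^2 = 144 ≡ 3 (mod 47)
11^20 = 11^16 · 11^4 ≡ 3 · 24 ≡ 25 (mod 47).
So A = 25. Jonas then computes K = A^b mod n = 25^18 mod 47.
25^1 ≡ 25 (mod 47)
25^2 = (25^1)^2 ≡ 25^2 = 625 ≡ 14 (mod 47)
25^4 = (25^2)^2 ≡ 14^2 = 196 ≡ 8 (mod 47)
25^8 = (25^4)^2 ≡ 8^2 = 64 ≡ 17 (mod 47)
25^16 = (25^8)^2 ≡ 17^2 = 289 ≡ 7 (mod 47)
25^18 = 25^16 · 25^2 ≡ 7 · 14 ≡ 4 (mod 47).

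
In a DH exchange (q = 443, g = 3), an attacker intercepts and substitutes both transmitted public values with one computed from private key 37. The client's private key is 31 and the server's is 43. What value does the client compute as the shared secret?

The client receives an attacker's public value M = 3^37 mod 443 instead of the honest one.
3^1 ≡ 3 (mod 443)
3^2 = (3^1)^2 ≡ 3^2 = 9 ≡ 9 (mod 443)
3^4 = (3^2)^2 ≡ 9^2 = 81 ≡ 81 (mod 443)
3^8 = (3^4)^2 ≡ 81^2 = 6561 ≡ 359 (mod 443)
3^16 = (3^8)^2 ≡ 359^2 = 128881 ≡ 411 (mod 443)
3^32 = (3^16)^2 ≡ 411^2 = 168921 ≡ 138 (mod 443)
3^37 = 3^32 · 3^4 · 3^1 ≡ 138 · 81 · 3 ≡ 309 (mod 443).
So M = 309. The client computes K = M^31 mod 443.
309^1 ≡ 309 (mod 443)
309^2 = (309^1)^2 ≡ 309^2 = 95481 ≡ 236 (mod 443)
309^4 = (309^2)^2 ≡ 236^2 = 55696 ≡ 321 (mod 443)
309^8 = (309^4)^2 ≡ 321^2 = 103041 ≡ 265 (mod 443)
309^16 = (309^8)^2 ≡ 265^2 = 70225 ≡ 231 (mod 443)
309^31 = 309^16 · 309^8 · 309^4 · 309^2 · 309^1 ≡ 231 · 265 · 321 · 236 · 309 ≡ 220 (mod 443).

220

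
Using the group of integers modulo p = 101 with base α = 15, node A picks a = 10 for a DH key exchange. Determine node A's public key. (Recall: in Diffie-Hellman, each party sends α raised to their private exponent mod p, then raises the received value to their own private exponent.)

17

Public value = 15^10 mod 101.
15^1 ≡ 15 (mod 101)
15^2 = (15^1)^2 ≡ 15^2 = 225 ≡ 23 (mod 101)
15^4 = (15^2)^2 ≡ 23^2 = 529 ≡ 24 (mod 101)
15^8 = (15^4)^2 ≡ 24^2 = 576 ≡ 71 (mod 101)
15^10 = 15^8 · 15^2 ≡ 71 · 23 ≡ 17 (mod 101).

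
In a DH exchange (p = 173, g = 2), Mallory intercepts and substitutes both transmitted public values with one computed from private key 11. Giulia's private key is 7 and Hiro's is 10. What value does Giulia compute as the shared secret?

Giulia receives Mallory's public value M = 2^11 mod 173 instead of the honest one.
2^1 ≡ 2 (mod 173)
2^2 = (2^1)^2 ≡ 2^2 = 4 ≡ 4 (mod 173)
2^4 = (2^2)^2 ≡ 4^2 = 16 ≡ 16 (mod 173)
2^8 = (2^4)^2 ≡ 16^2 = 256 ≡ 83 (mod 173)
2^11 = 2^8 · 2^2 · 2^1 ≡ 83 · 4 · 2 ≡ 145 (mod 173).
So M = 145. Giulia computes K = M^7 mod 173.
145^1 ≡ 145 (mod 173)
145^2 = (145^1)^2 ≡ 145^2 = 21025 ≡ 92 (mod 173)
145^4 = (145^2)^2 ≡ 92^2 = 8464 ≡ 160 (mod 173)
145^7 = 145^4 · 145^2 · 145^1 ≡ 160 · 92 · 145 ≡ 99 (mod 173).

99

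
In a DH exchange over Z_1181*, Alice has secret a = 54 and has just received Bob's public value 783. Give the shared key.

Shared key K = 783^54 mod 1181.
783^1 ≡ 783 (mod 1181)
783^2 = (783^1)^2 ≡ 783^2 = 613089 ≡ 150 (mod 1181)
783^4 = (783^2)^2 ≡ 150^2 = 22500 ≡ 61 (mod 1181)
783^8 = (783^4)^2 ≡ 61^2 = 3721 ≡ 178 (mod 1181)
783^16 = (783^8)^2 ≡ 178^2 = 31684 ≡ 978 (mod 1181)
783^32 = (783^16)^2 ≡ 978^2 = 956484 ≡ 1055 (mod 1181)
783^54 = 783^32 · 783^16 · 783^4 · 783^2 ≡ 1055 · 978 · 61 · 150 ≡ 1111 (mod 1181).

1111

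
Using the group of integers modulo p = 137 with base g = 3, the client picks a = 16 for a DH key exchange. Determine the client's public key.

88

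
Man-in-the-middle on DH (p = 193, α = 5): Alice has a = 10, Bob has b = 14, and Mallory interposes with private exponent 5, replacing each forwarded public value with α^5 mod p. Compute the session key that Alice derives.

98

Alice receives Mallory's public value M = 5^5 mod 193 instead of the honest one.
5^1 ≡ 5 (mod 193)
5^2 = (5^1)^2 ≡ 5^2 = 25 ≡ 25 (mod 193)
5^4 = (5^2)^2 ≡ 25^2 = 625 ≡ 46 (mod 193)
5^5 = 5^4 · 5^1 ≡ 46 · 5 ≡ 37 (mod 193).
So M = 37. Alice computes K = M^10 mod 193.
37^1 ≡ 37 (mod 193)
37^2 = (37^1)^2 ≡ 37^2 = 1369 ≡ 18 (mod 193)
37^4 = (37^2)^2 ≡ 18^2 = 324 ≡ 131 (mod 193)
37^8 = (37^4)^2 ≡ 131^2 = 17161 ≡ 177 (mod 193)
37^10 = 37^8 · 37^2 ≡ 177 · 18 ≡ 98 (mod 193).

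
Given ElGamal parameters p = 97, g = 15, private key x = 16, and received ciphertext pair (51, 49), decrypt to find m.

48

Shared mask s = c₁^x mod p = 51^16 mod 97.
51^1 ≡ 51 (mod 97)
51^2 = (51^1)^2 ≡ 51^2 = 2601 ≡ 79 (mod 97)
51^4 = (51^2)^2 ≡ 79^2 = 6241 ≡ 33 (mod 97)
51^8 = (51^4)^2 ≡ 33^2 = 1089 ≡ 22 (mod 97)
51^16 = (51^8)^2 ≡ 22^2 = 484 ≡ 96 (mod 97)
So s = 96; s⁻¹ ≡ 96 (mod 97).
m = c₂ · s⁻¹ mod 97 = 49 · 96 mod 97 = 48.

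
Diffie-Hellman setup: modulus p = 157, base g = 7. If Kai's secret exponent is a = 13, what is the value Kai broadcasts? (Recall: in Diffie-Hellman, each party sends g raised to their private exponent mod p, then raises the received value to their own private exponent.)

129

Public value = 7^13 (mod 157).
7^1 ≡ 7 (mod 157)
7^2 = (7^1)^2 ≡ 7^2 = 49 ≡ 49 (mod 157)
7^4 = (7^2)^2 ≡ 49^2 = 2401 ≡ 46 (mod 157)
7^8 = (7^4)^2 ≡ 46^2 = 2116 ≡ 75 (mod 157)
7^13 = 7^8 · 7^4 · 7^1 ≡ 75 · 46 · 7 ≡ 129 (mod 157).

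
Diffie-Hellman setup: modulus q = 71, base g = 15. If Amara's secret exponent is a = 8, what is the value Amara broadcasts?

Public value = 15^8 mod 71.
15^1 ≡ 15 (mod 71)
15^2 = (15^1)^2 ≡ 15^2 = 225 ≡ 12 (mod 71)
15^4 = (15^2)^2 ≡ 12^2 = 144 ≡ 2 (mod 71)
15^8 = (15^4)^2 ≡ 2^2 = 4 ≡ 4 (mod 71)

4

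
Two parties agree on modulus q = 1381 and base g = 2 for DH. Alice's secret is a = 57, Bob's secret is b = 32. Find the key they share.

Alice sends A = g^a mod q = 2^57 mod 1381.
2^1 ≡ 2 (mod 1381)
2^2 = (2^1)^2 ≡ 2^2 = 4 ≡ 4 (mod 1381)
2^4 = (2^2)^2 ≡ 4^2 = 16 ≡ 16 (mod 1381)
2^8 = (2^4)^2 ≡ 16^2 = 256 ≡ 256 (mod 1381)
2^16 = (2^8)^2 ≡ 256^2 = 65536 ≡ 629 (mod 1381)
2^32 = (2^16)^2 ≡ 629^2 = 395641 ≡ 675 (mod 1381)
2^57 = 2^32 · 2^16 · 2^8 · 2^1 ≡ 675 · 629 · 256 · 2 ≡ 571 (mod 1381).
So A = 571. Bob then computes K = A^b mod q = 571^32 mod 1381.
571^1 ≡ 571 (mod 1381)
571^2 = (571^1)^2 ≡ 571^2 = 326041 ≡ 125 (mod 1381)
571^4 = (571^2)^2 ≡ 125^2 = 15625 ≡ 434 (mod 1381)
571^8 = (571^4)^2 ≡ 434^2 = 188356 ≡ 540 (mod 1381)
571^16 = (571^8)^2 ≡ 540^2 = 291600 ≡ 209 (mod 1381)
571^32 = (571^16)^2 ≡ 209^2 = 43681 ≡ 870 (mod 1381)

870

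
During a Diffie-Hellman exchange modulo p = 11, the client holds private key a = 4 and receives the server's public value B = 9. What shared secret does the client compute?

5

Shared key K = 9^4 mod 11.
9^1 ≡ 9 (mod 11)
9^2 = (9^1)^2 ≡ 9^2 = 81 ≡ 4 (mod 11)
9^4 = (9^2)^2 ≡ 4^2 = 16 ≡ 5 (mod 11)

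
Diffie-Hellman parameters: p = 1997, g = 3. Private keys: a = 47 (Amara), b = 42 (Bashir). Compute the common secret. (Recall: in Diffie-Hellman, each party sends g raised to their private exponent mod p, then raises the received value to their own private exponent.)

295

Bashir sends B = g^b mod p = 3^42 mod 1997.
3^1 ≡ 3 (mod 1997)
3^2 = (3^1)^2 ≡ 3^2 = 9 ≡ 9 (mod 1997)
3^4 = (3^2)^2 ≡ 9^2 = 81 ≡ 81 (mod 1997)
3^8 = (3^4)^2 ≡ 81^2 = 6561 ≡ 570 (mod 1997)
3^16 = (3^8)^2 ≡ 570^2 = 324900 ≡ 1386 (mod 1997)
3^32 = (3^16)^2 ≡ 1386^2 = 1920996 ≡ 1879 (mod 1997)
3^42 = 3^32 · 3^8 · 3^2 ≡ 1879 · 570 · 9 ≡ 1748 (mod 1997).
So B = 1748. Amara then computes K = B^a mod p = 1748^47 mod 1997.
1748^1 ≡ 1748 (mod 1997)
1748^2 = (1748^1)^2 ≡ 1748^2 = 3055504 ≡ 94 (mod 1997)
1748^4 = (1748^2)^2 ≡ 94^2 = 8836 ≡ 848 (mod 1997)
1748^8 = (1748^4)^2 ≡ 848^2 = 719104 ≡ 184 (mod 1997)
1748^16 = (1748^8)^2 ≡ 184^2 = 33856 ≡ 1904 (mod 1997)
1748^32 = (1748^16)^2 ≡ 1904^2 = 3625216 ≡ 661 (mod 1997)
1748^47 = 1748^32 · 1748^8 · 1748^4 · 1748^2 · 1748^1 ≡ 661 · 184 · 848 · 94 · 1748 ≡ 295 (mod 1997).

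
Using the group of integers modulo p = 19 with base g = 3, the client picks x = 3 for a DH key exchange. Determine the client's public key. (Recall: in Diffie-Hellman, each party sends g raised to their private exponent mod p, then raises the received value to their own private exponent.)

Public value = 3^3 mod 19.
3^1 ≡ 3 (mod 19)
3^2 = (3^1)^2 ≡ 3^2 = 9 ≡ 9 (mod 19)
3^3 = 3^2 · 3^1 ≡ 9 · 3 ≡ 8 (mod 19).

8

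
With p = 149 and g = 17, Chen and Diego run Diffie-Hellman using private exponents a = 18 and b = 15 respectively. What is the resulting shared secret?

Chen sends A = g^a mod p = 17^18 mod 149.
17^1 ≡ 17 (mod 149)
17^2 = (17^1)^2 ≡ 17^2 = 289 ≡ 140 (mod 149)
17^4 = (17^2)^2 ≡ 140^2 = 19600 ≡ 81 (mod 149)
17^8 = (17^4)^2 ≡ 81^2 = 6561 ≡ 5 (mod 149)
17^16 = (17^8)^2 ≡ 5^2 = 25 ≡ 25 (mod 149)
17^18 = 17^16 · 17^2 ≡ 25 · 140 ≡ 73 (mod 149).
So A = 73. Diego then computes K = A^b mod p = 73^15 mod 149.
73^1 ≡ 73 (mod 149)
73^2 = (73^1)^2 ≡ 73^2 = 5329 ≡ 114 (mod 149)
73^4 = (73^2)^2 ≡ 114^2 = 12996 ≡ 33 (mod 149)
73^8 = (73^4)^2 ≡ 33^2 = 1089 ≡ 46 (mod 149)
73^15 = 73^8 · 73^4 · 73^2 · 73^1 ≡ 46 · 33 · 114 · 73 ≡ 129 (mod 149).

129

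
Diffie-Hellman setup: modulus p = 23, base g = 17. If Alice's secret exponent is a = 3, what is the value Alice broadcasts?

Public value = 17^3 mod 23.
17^1 ≡ 17 (mod 23)
17^2 = (17^1)^2 ≡ 17^2 = 289 ≡ 13 (mod 23)
17^3 = 17^2 · 17^1 ≡ 13 · 17 ≡ 14 (mod 23).

14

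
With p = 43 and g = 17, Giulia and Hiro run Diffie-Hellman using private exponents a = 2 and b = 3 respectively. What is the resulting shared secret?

Hiro sends B = g^b mod p = 17^3 mod 43.
17^1 ≡ 17 (mod 43)
17^2 = (17^1)^2 ≡ 17^2 = 289 ≡ 31 (mod 43)
17^3 = 17^2 · 17^1 ≡ 31 · 17 ≡ 11 (mod 43).
So B = 11. Giulia then computes K = B^a mod p = 11^2 mod 43.
11^1 ≡ 11 (mod 43)
11^2 = (11^1)^2 ≡ 11^2 = 121 ≡ 35 (mod 43)

35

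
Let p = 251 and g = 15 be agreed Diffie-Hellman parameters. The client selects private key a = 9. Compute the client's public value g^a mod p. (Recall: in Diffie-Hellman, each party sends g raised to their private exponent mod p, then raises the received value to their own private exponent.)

81

Public value = 15^9 mod 251.
15^1 ≡ 15 (mod 251)
15^2 = (15^1)^2 ≡ 15^2 = 225 ≡ 225 (mod 251)
15^4 = (15^2)^2 ≡ 225^2 = 50625 ≡ 174 (mod 251)
15^8 = (15^4)^2 ≡ 174^2 = 30276 ≡ 156 (mod 251)
15^9 = 15^8 · 15^1 ≡ 156 · 15 ≡ 81 (mod 251).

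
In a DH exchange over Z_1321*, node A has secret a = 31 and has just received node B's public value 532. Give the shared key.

532

Shared key K = 532^31 mod 1321.
532^1 ≡ 532 (mod 1321)
532^2 = (532^1)^2 ≡ 532^2 = 283024 ≡ 330 (mod 1321)
532^4 = (532^2)^2 ≡ 330^2 = 108900 ≡ 578 (mod 1321)
532^8 = (532^4)^2 ≡ 578^2 = 334084 ≡ 1192 (mod 1321)
532^16 = (532^8)^2 ≡ 1192^2 = 1420864 ≡ 789 (mod 1321)
532^31 = 532^16 · 532^8 · 532^4 · 532^2 · 532^1 ≡ 789 · 1192 · 578 · 330 · 532 ≡ 532 (mod 1321).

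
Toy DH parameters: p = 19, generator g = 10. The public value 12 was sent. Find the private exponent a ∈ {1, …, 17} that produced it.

3

Try successive powers of 10 modulo 19:
10^1 ≡ 10
10^2 ≡ 5
10^3 ≡ 12
Found: a = 3.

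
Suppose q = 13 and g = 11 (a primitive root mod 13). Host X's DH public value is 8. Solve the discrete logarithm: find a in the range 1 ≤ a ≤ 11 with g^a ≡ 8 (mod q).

Try successive powers of 11 modulo 13:
11^1 ≡ 11
11^2 ≡ 4
11^3 ≡ 5
11^4 ≡ 3
11^5 ≡ 7
11^6 ≡ 12
11^7 ≡ 2
11^8 ≡ 9
11^9 ≡ 8
Found: a = 9.

9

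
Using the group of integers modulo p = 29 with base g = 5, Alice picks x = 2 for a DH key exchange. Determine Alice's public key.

25

Public value = 5^2 (mod 29).
5^1 ≡ 5 (mod 29)
5^2 = (5^1)^2 ≡ 5^2 = 25 ≡ 25 (mod 29)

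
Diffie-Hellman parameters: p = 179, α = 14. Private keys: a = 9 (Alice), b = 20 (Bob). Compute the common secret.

17

Bob sends B = α^b mod p = 14^20 mod 179.
14^1 ≡ 14 (mod 179)
14^2 = (14^1)^2 ≡ 14^2 = 196 ≡ 17 (mod 179)
14^4 = (14^2)^2 ≡ 17^2 = 289 ≡ 110 (mod 179)
14^8 = (14^4)^2 ≡ 110^2 = 12100 ≡ 107 (mod 179)
14^16 = (14^8)^2 ≡ 107^2 = 11449 ≡ 172 (mod 179)
14^20 = 14^16 · 14^4 ≡ 172 · 110 ≡ 125 (mod 179).
So B = 125. Alice then computes K = B^a mod p = 125^9 mod 179.
125^1 ≡ 125 (mod 179)
125^2 = (125^1)^2 ≡ 125^2 = 15625 ≡ 52 (mod 179)
125^4 = (125^2)^2 ≡ 52^2 = 2704 ≡ 19 (mod 179)
125^8 = (125^4)^2 ≡ 19^2 = 361 ≡ 3 (mod 179)
125^9 = 125^8 · 125^1 ≡ 3 · 125 ≡ 17 (mod 179).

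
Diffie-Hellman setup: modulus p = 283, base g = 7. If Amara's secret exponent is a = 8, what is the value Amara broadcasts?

Public value = 7^8 mod 283.
7^1 ≡ 7 (mod 283)
7^2 = (7^1)^2 ≡ 7^2 = 49 ≡ 49 (mod 283)
7^4 = (7^2)^2 ≡ 49^2 = 2401 ≡ 137 (mod 283)
7^8 = (7^4)^2 ≡ 137^2 = 18769 ≡ 91 (mod 283)

91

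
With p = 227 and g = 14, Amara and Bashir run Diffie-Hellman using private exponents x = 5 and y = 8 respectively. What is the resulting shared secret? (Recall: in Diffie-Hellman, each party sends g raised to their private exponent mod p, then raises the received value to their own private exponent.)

122

Amara sends A = g^x mod p = 14^5 mod 227.
14^1 ≡ 14 (mod 227)
14^2 = (14^1)^2 ≡ 14^2 = 196 ≡ 196 (mod 227)
14^4 = (14^2)^2 ≡ 196^2 = 38416 ≡ 53 (mod 227)
14^5 = 14^4 · 14^1 ≡ 53 · 14 ≡ 61 (mod 227).
So A = 61. Bashir then computes K = A^y mod p = 61^8 mod 227.
61^1 ≡ 61 (mod 227)
61^2 = (61^1)^2 ≡ 61^2 = 3721 ≡ 89 (mod 227)
61^4 = (61^2)^2 ≡ 89^2 = 7921 ≡ 203 (mod 227)
61^8 = (61^4)^2 ≡ 203^2 = 41209 ≡ 122 (mod 227)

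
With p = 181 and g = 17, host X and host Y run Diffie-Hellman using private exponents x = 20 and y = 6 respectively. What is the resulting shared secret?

132

Host Y sends B = g^y mod p = 17^6 mod 181.
17^1 ≡ 17 (mod 181)
17^2 = (17^1)^2 ≡ 17^2 = 289 ≡ 108 (mod 181)
17^4 = (17^2)^2 ≡ 108^2 = 11664 ≡ 80 (mod 181)
17^6 = 17^4 · 17^2 ≡ 80 · 108 ≡ 133 (mod 181).
So B = 133. Host X then computes K = B^x mod p = 133^20 mod 181.
133^1 ≡ 133 (mod 181)
133^2 = (133^1)^2 ≡ 133^2 = 17689 ≡ 132 (mod 181)
133^4 = (133^2)^2 ≡ 132^2 = 17424 ≡ 48 (mod 181)
133^8 = (133^4)^2 ≡ 48^2 = 2304 ≡ 132 (mod 181)
133^16 = (133^8)^2 ≡ 132^2 = 17424 ≡ 48 (mod 181)
133^20 = 133^16 · 133^4 ≡ 48 · 48 ≡ 132 (mod 181).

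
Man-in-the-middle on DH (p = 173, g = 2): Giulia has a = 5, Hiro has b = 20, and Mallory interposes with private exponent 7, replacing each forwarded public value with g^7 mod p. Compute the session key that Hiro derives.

164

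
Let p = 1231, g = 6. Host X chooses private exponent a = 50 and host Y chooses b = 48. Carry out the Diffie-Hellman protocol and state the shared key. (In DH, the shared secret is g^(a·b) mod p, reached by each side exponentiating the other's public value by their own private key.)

1021

Host Y sends B = g^b mod p = 6^48 mod 1231.
6^1 ≡ 6 (mod 1231)
6^2 = (6^1)^2 ≡ 6^2 = 36 ≡ 36 (mod 1231)
6^4 = (6^2)^2 ≡ 36^2 = 1296 ≡ 65 (mod 1231)
6^8 = (6^4)^2 ≡ 65^2 = 4225 ≡ 532 (mod 1231)
6^16 = (6^8)^2 ≡ 532^2 = 283024 ≡ 1125 (mod 1231)
6^32 = (6^16)^2 ≡ 1125^2 = 1265625 ≡ 157 (mod 1231)
6^48 = 6^32 · 6^16 ≡ 157 · 1125 ≡ 592 (mod 1231).
So B = 592. Host X then computes K = B^a mod p = 592^50 mod 1231.
592^1 ≡ 592 (mod 1231)
592^2 = (592^1)^2 ≡ 592^2 = 350464 ≡ 860 (mod 1231)
592^4 = (592^2)^2 ≡ 860^2 = 739600 ≡ 1000 (mod 1231)
592^8 = (592^4)^2 ≡ 1000^2 = 1000000 ≡ 428 (mod 1231)
592^16 = (592^8)^2 ≡ 428^2 = 183184 ≡ 996 (mod 1231)
592^32 = (592^16)^2 ≡ 996^2 = 992016 ≡ 1061 (mod 1231)
592^50 = 592^32 · 592^16 · 592^2 ≡ 1061 · 996 · 860 ≡ 1021 (mod 1231).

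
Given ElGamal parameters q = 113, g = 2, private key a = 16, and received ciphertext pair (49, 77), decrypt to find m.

Shared mask s = c₁^a mod q = 49^16 mod 113.
49^1 ≡ 49 (mod 113)
49^2 = (49^1)^2 ≡ 49^2 = 2401 ≡ 28 (mod 113)
49^4 = (49^2)^2 ≡ 28^2 = 784 ≡ 106 (mod 113)
49^8 = (49^4)^2 ≡ 106^2 = 11236 ≡ 49 (mod 113)
49^16 = (49^8)^2 ≡ 49^2 = 2401 ≡ 28 (mod 113)
So s = 28; s⁻¹ ≡ 109 (mod 113).
m = c₂ · s⁻¹ mod 113 = 77 · 109 mod 113 = 31.

31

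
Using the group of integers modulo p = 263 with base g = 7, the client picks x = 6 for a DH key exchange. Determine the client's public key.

88

Public value = 7^6 (mod 263).
7^1 ≡ 7 (mod 263)
7^2 = (7^1)^2 ≡ 7^2 = 49 ≡ 49 (mod 263)
7^4 = (7^2)^2 ≡ 49^2 = 2401 ≡ 34 (mod 263)
7^6 = 7^4 · 7^2 ≡ 34 · 49 ≡ 88 (mod 263).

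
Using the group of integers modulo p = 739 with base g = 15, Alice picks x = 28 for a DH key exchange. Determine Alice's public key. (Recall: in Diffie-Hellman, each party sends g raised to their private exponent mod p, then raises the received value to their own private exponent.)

724

Public value = 15^28 mod 739.
15^1 ≡ 15 (mod 739)
15^2 = (15^1)^2 ≡ 15^2 = 225 ≡ 225 (mod 739)
15^4 = (15^2)^2 ≡ 225^2 = 50625 ≡ 373 (mod 739)
15^8 = (15^4)^2 ≡ 373^2 = 139129 ≡ 197 (mod 739)
15^16 = (15^8)^2 ≡ 197^2 = 38809 ≡ 381 (mod 739)
15^28 = 15^16 · 15^8 · 15^4 ≡ 381 · 197 · 373 ≡ 724 (mod 739).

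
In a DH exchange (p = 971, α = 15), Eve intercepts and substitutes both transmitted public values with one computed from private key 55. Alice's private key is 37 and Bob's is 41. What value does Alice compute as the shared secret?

Alice receives Eve's public value M = 15^55 mod 971 instead of the honest one.
15^1 ≡ 15 (mod 971)
15^2 = (15^1)^2 ≡ 15^2 = 225 ≡ 225 (mod 971)
15^4 = (15^2)^2 ≡ 225^2 = 50625 ≡ 133 (mod 971)
15^8 = (15^4)^2 ≡ 133^2 = 17689 ≡ 211 (mod 971)
15^16 = (15^8)^2 ≡ 211^2 = 44521 ≡ 826 (mod 971)
15^32 = (15^16)^2 ≡ 826^2 = 682276 ≡ 634 (mod 971)
15^55 = 15^32 · 15^16 · 15^4 · 15^2 · 15^1 ≡ 634 · 826 · 133 · 225 · 15 ≡ 547 (mod 971).
So M = 547. Alice computes K = M^37 mod 971.
547^1 ≡ 547 (mod 971)
547^2 = (547^1)^2 ≡ 547^2 = 299209 ≡ 141 (mod 971)
547^4 = (547^2)^2 ≡ 141^2 = 19881 ≡ 461 (mod 971)
547^8 = (547^4)^2 ≡ 461^2 = 212521 ≡ 843 (mod 971)
547^16 = (547^8)^2 ≡ 843^2 = 710649 ≡ 848 (mod 971)
547^32 = (547^16)^2 ≡ 848^2 = 719104 ≡ 564 (mod 971)
547^37 = 547^32 · 547^4 · 547^1 ≡ 564 · 461 · 547 ≡ 789 (mod 971).

789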